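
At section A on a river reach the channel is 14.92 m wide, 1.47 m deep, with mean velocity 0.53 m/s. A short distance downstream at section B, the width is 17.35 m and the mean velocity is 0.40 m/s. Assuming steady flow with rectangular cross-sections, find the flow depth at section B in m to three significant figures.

Q = A₁V₁ = (14.92×1.47) × 0.53 = 11.62 m³/s
d₂ = Q/(b₂ V₂) = 11.62/(17.35×0.40) = 1.675 m

1.67 m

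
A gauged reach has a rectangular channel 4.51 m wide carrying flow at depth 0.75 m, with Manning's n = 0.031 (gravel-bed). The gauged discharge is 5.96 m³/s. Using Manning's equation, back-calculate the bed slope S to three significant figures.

A = b·y = 4.51 × 0.75 = 3.383 m²
P = b + 2y = 4.51 + 2×0.75 = 6.010 m
R = A/P = 3.383/6.010 = 0.5628 m
S = (Q·n / (1·A·R^(2/3)))² = (5.96×0.031 / (1×3.383×0.6817))² = 0.006421

0.00642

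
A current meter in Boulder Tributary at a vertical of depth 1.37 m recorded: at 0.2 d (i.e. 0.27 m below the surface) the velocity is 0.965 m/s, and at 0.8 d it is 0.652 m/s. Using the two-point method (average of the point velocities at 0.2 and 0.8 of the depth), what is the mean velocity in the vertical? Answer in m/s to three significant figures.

0.809 m/s

v̄ = (0.965 + 0.652) / 2 = 0.8085 m/s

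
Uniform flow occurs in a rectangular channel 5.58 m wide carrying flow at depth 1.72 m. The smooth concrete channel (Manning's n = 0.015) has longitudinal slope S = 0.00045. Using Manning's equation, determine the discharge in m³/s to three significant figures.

A = b·y = 5.58 × 1.72 = 9.598 m²
P = b + 2y = 5.58 + 2×1.72 = 9.020 m
R = A/P = 9.598/9.020 = 1.064 m
Q = (1/n)·A·R^(2/3)·S^(1/2) = (1/0.015) × 9.598 × 1.064^(2/3) × 0.00045^(1/2) = 14.15 m³/s

14.1 m³/s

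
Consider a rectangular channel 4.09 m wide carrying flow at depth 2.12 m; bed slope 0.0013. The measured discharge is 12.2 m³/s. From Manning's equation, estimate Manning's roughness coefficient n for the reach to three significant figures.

A = b·y = 4.09 × 2.12 = 8.671 m²
P = b + 2y = 4.09 + 2×2.12 = 8.330 m
R = A/P = 8.671/8.330 = 1.041 m
n = (1/Q)·A·R^(2/3)·S^(1/2) = (1/12.2) × 8.671 × 1.027 × 0.03606 = 0.02632

0.0263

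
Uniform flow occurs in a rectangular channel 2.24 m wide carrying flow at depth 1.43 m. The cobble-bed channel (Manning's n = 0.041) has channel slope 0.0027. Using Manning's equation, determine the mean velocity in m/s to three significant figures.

A = b·y = 2.24 × 1.43 = 3.203 m²
P = b + 2y = 2.24 + 2×1.43 = 5.100 m
R = A/P = 3.203/5.100 = 0.6281 m
Q = (1/n)·A·R^(2/3)·S^(1/2) = (1/0.041) × 3.203 × 0.6281^(2/3) × 0.0027^(1/2) = 2.977 m³/s
V = Q/A = 2.977/3.203 = 0.9295 m/s

0.929 m/s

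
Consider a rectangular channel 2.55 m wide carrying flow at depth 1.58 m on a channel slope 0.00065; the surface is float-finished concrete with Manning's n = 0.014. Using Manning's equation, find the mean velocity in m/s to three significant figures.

1.44 m/s

A = b·y = 2.55 × 1.58 = 4.029 m²
P = b + 2y = 2.55 + 2×1.58 = 5.710 m
R = A/P = 4.029/5.710 = 0.7056 m
Q = (1/n)·A·R^(2/3)·S^(1/2) = (1/0.014) × 4.029 × 0.7056^(2/3) × 0.00065^(1/2) = 5.815 m³/s
V = Q/A = 5.815/4.029 = 1.443 m/s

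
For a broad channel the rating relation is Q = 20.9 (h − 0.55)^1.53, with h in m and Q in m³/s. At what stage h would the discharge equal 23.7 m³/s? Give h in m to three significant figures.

1.64 m

h − h₀ = (Q/C)^(1/b) = (23.7/20.9)^(1/1.53) = 1.086 m
h = 0.55 + 1.086 = 1.636 m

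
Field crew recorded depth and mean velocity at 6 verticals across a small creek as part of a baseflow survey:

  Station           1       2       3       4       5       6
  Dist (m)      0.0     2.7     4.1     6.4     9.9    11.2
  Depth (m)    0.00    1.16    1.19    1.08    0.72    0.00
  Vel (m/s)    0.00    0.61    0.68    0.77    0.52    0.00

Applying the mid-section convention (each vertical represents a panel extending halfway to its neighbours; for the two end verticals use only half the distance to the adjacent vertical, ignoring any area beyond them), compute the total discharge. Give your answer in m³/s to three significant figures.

6.26 m³/s

w_2 = (4.1 − 0.0)/2 = 2.05 m; q_2 = 0.61 × 1.16 × 2.05 = 1.451 m³/s
w_3 = (6.4 − 2.7)/2 = 1.85 m; q_3 = 0.68 × 1.19 × 1.85 = 1.497 m³/s
w_4 = (9.9 − 4.1)/2 = 2.9 m; q_4 = 0.77 × 1.08 × 2.9 = 2.412 m³/s
w_5 = (11.2 − 6.4)/2 = 2.4 m; q_5 = 0.52 × 0.72 × 2.4 = 0.8986 m³/s
Stations 1, 6 contribute zero (depth or velocity is 0).
Q = Σ qᵢ = 6.258 m³/s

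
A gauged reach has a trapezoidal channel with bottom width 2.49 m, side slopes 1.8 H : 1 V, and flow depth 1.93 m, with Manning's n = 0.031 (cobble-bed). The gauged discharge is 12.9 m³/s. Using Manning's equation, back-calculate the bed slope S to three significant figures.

0.00106

A = (b + z·y)·y = (2.49 + 1.8×1.93)×1.93 = 11.51 m²
P = b + 2y√(1+z²) = 2.49 + 2×1.93×√(1+1.8²) = 10.44 m
R = A/P = 11.51/10.44 = 1.103 m
S = (Q·n / (1·A·R^(2/3)))² = (12.9×0.031 / (1×11.51×1.067))² = 0.001059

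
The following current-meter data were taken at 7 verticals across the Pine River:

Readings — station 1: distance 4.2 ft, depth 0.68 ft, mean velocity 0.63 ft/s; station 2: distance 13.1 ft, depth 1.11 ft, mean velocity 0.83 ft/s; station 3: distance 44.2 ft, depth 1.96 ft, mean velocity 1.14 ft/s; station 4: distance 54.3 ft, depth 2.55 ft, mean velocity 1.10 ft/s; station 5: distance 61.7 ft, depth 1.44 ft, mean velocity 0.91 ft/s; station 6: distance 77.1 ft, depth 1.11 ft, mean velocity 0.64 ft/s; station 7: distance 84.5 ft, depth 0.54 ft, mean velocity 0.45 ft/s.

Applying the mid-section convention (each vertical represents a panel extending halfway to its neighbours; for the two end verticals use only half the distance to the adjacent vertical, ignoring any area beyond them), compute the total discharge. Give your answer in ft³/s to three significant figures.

115 ft³/s

w_1 = (13.1 − 4.2)/2 = 4.45 ft; q_1 = 0.63 × 0.68 × 4.45 = 1.906 ft³/s
w_2 = (44.2 − 4.2)/2 = 20 ft; q_2 = 0.83 × 1.11 × 20 = 18.43 ft³/s
w_3 = (54.3 − 13.1)/2 = 20.6 ft; q_3 = 1.14 × 1.96 × 20.6 = 46.03 ft³/s
w_4 = (61.7 − 44.2)/2 = 8.75 ft; q_4 = 1.10 × 2.55 × 8.75 = 24.54 ft³/s
w_5 = (77.1 − 54.3)/2 = 11.4 ft; q_5 = 0.91 × 1.44 × 11.4 = 14.94 ft³/s
w_6 = (84.5 − 61.7)/2 = 11.4 ft; q_6 = 0.64 × 1.11 × 11.4 = 8.099 ft³/s
w_7 = (84.5 − 77.1)/2 = 3.7 ft; q_7 = 0.45 × 0.54 × 3.7 = 0.8991 ft³/s
Q = Σ qᵢ = 114.8 ft³/s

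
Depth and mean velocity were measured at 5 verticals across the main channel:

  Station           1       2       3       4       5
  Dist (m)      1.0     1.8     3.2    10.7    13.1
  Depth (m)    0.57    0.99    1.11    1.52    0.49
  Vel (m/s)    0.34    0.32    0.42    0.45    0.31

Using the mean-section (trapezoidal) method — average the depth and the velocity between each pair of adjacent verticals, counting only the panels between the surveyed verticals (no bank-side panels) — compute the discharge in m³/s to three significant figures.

Panel 1-2: Δb = 0.8 m, d̄ = (0.57+0.99)/2 = 0.78, v̄ = (0.34+0.32)/2 = 0.33 → q = 0.8×0.78×0.33 = 0.2059 m³/s
Panel 2-3: Δb = 1.4 m, d̄ = (0.99+1.11)/2 = 1.05, v̄ = (0.32+0.42)/2 = 0.37 → q = 1.4×1.05×0.37 = 0.5439 m³/s
Panel 3-4: Δb = 7.5 m, d̄ = (1.11+1.52)/2 = 1.315, v̄ = (0.42+0.45)/2 = 0.435 → q = 7.5×1.315×0.435 = 4.290 m³/s
Panel 4-5: Δb = 2.4 m, d̄ = (1.52+0.49)/2 = 1.005, v̄ = (0.45+0.31)/2 = 0.38 → q = 2.4×1.005×0.38 = 0.9166 m³/s
Q = Σ q = 5.957 m³/s

5.96 m³/s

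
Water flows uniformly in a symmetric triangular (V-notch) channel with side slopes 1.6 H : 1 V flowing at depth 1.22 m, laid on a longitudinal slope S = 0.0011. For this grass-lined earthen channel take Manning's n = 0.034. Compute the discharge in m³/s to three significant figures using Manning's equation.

A = z·y² = 1.6×1.22² = 2.381 m²
P = 2y√(1+z²) = 2×1.22×√(1+1.6²) = 4.604 m
R = A/P = 2.381/4.604 = 0.5173 m
Q = (1/n)·A·R^(2/3)·S^(1/2) = (1/0.034) × 2.381 × 0.5173^(2/3) × 0.0011^(1/2) = 1.497 m³/s

1.50 m³/s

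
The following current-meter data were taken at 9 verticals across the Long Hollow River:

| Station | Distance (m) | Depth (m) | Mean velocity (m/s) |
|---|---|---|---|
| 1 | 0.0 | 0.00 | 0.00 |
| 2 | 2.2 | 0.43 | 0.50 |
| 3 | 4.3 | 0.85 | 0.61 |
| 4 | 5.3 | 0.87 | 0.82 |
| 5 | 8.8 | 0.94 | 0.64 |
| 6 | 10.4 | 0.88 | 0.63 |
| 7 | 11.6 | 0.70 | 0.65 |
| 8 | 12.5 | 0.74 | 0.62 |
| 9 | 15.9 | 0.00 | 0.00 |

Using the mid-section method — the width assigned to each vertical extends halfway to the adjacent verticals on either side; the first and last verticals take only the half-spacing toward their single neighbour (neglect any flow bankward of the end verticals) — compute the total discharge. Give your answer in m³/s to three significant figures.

6.65 m³/s

w_2 = (4.3 − 0.0)/2 = 2.15 m; q_2 = 0.50 × 0.43 × 2.15 = 0.4623 m³/s
w_3 = (5.3 − 2.2)/2 = 1.55 m; q_3 = 0.61 × 0.85 × 1.55 = 0.8037 m³/s
w_4 = (8.8 − 4.3)/2 = 2.25 m; q_4 = 0.82 × 0.87 × 2.25 = 1.605 m³/s
w_5 = (10.4 − 5.3)/2 = 2.55 m; q_5 = 0.64 × 0.94 × 2.55 = 1.534 m³/s
w_6 = (11.6 − 8.8)/2 = 1.4 m; q_6 = 0.63 × 0.88 × 1.4 = 0.7762 m³/s
w_7 = (12.5 − 10.4)/2 = 1.05 m; q_7 = 0.65 × 0.70 × 1.05 = 0.4778 m³/s
w_8 = (15.9 − 11.6)/2 = 2.15 m; q_8 = 0.62 × 0.74 × 2.15 = 0.9864 m³/s
Stations 1, 9 contribute zero (depth or velocity is 0).
Q = Σ qᵢ = 6.645 m³/s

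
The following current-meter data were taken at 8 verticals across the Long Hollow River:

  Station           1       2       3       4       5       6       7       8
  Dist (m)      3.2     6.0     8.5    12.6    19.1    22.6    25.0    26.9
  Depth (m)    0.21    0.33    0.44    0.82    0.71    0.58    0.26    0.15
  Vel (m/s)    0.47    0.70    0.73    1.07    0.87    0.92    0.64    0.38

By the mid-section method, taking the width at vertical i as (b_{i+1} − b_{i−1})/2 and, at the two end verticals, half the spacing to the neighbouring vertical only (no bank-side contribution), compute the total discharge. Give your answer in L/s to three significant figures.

w_1 = (6.0 − 3.2)/2 = 1.4 m; q_1 = 0.47 × 0.21 × 1.4 = 0.1382 m³/s
w_2 = (8.5 − 3.2)/2 = 2.65 m; q_2 = 0.70 × 0.33 × 2.65 = 0.6122 m³/s
w_3 = (12.6 − 6.0)/2 = 3.3 m; q_3 = 0.73 × 0.44 × 3.3 = 1.060 m³/s
w_4 = (19.1 − 8.5)/2 = 5.3 m; q_4 = 1.07 × 0.82 × 5.3 = 4.650 m³/s
w_5 = (22.6 − 12.6)/2 = 5 m; q_5 = 0.87 × 0.71 × 5 = 3.089 m³/s
w_6 = (25.0 − 19.1)/2 = 2.95 m; q_6 = 0.92 × 0.58 × 2.95 = 1.574 m³/s
w_7 = (26.9 − 22.6)/2 = 2.15 m; q_7 = 0.64 × 0.26 × 2.15 = 0.3578 m³/s
w_8 = (26.9 − 25.0)/2 = 0.95 m; q_8 = 0.38 × 0.15 × 0.95 = 0.05415 m³/s
Q = Σ qᵢ = 11.54 m³/s
= 11.54 × 1000 = 11540 L/s

11500 L/s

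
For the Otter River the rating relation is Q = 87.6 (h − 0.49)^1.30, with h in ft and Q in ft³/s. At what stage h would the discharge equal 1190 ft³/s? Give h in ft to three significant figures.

7.93 ft

h − h₀ = (Q/C)^(1/b) = (1190/87.6)^(1/1.30) = 7.440 ft
h = 0.49 + 7.440 = 7.930 ft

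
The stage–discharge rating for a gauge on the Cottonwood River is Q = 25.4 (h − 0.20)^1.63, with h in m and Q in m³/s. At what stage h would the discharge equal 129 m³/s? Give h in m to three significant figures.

2.91 m

h − h₀ = (Q/C)^(1/b) = (129/25.4)^(1/1.63) = 2.710 m
h = 0.20 + 2.710 = 2.910 m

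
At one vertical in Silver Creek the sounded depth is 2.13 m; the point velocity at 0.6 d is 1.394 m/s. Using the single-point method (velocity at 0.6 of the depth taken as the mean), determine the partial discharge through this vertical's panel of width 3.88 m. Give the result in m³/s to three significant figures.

v̄ = v₀.₆ = 1.394 m/s
q = v̄ × d × w = 1.394 × 2.13 × 3.88 = 11.52 m³/s

11.5 m³/s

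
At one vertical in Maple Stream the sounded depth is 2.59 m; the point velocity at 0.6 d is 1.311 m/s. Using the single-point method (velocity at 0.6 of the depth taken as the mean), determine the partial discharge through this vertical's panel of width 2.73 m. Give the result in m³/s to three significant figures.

v̄ = v₀.₆ = 1.311 m/s
q = v̄ × d × w = 1.311 × 2.59 × 2.73 = 9.270 m³/s

9.27 m³/s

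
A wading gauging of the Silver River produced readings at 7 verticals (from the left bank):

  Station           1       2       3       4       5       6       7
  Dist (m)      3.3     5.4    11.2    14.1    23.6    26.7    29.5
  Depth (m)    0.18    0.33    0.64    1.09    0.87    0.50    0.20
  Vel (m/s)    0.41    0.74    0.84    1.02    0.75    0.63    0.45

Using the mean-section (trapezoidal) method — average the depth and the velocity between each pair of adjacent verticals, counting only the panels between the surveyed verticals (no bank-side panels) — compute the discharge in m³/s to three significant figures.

Panel 1-2: Δb = 2.1 m, d̄ = (0.18+0.33)/2 = 0.255, v̄ = (0.41+0.74)/2 = 0.575 → q = 2.1×0.255×0.575 = 0.3079 m³/s
Panel 2-3: Δb = 5.8 m, d̄ = (0.33+0.64)/2 = 0.485, v̄ = (0.74+0.84)/2 = 0.79 → q = 5.8×0.485×0.79 = 2.222 m³/s
Panel 3-4: Δb = 2.9 m, d̄ = (0.64+1.09)/2 = 0.865, v̄ = (0.84+1.02)/2 = 0.93 → q = 2.9×0.865×0.93 = 2.333 m³/s
Panel 4-5: Δb = 9.5 m, d̄ = (1.09+0.87)/2 = 0.98, v̄ = (1.02+0.75)/2 = 0.885 → q = 9.5×0.98×0.885 = 8.239 m³/s
Panel 5-6: Δb = 3.1 m, d̄ = (0.87+0.50)/2 = 0.685, v̄ = (0.75+0.63)/2 = 0.69 → q = 3.1×0.685×0.69 = 1.465 m³/s
Panel 6-7: Δb = 2.8 m, d̄ = (0.50+0.20)/2 = 0.35, v̄ = (0.63+0.45)/2 = 0.54 → q = 2.8×0.35×0.54 = 0.5292 m³/s
Q = Σ q = 15.10 m³/s

15.1 m³/s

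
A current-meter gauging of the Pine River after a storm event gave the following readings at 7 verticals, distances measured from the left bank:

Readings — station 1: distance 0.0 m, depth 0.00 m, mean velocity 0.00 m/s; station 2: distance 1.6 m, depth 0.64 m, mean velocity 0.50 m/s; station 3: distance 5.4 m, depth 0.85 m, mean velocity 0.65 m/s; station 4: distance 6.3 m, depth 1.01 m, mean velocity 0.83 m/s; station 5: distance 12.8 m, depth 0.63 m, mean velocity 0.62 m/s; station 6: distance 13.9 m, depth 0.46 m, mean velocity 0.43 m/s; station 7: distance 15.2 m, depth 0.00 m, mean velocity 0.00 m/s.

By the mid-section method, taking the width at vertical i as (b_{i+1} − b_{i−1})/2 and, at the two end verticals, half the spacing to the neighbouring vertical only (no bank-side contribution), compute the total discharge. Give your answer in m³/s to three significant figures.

w_2 = (5.4 − 0.0)/2 = 2.7 m; q_2 = 0.50 × 0.64 × 2.7 = 0.8640 m³/s
w_3 = (6.3 − 1.6)/2 = 2.35 m; q_3 = 0.65 × 0.85 × 2.35 = 1.298 m³/s
w_4 = (12.8 − 5.4)/2 = 3.7 m; q_4 = 0.83 × 1.01 × 3.7 = 3.102 m³/s
w_5 = (13.9 − 6.3)/2 = 3.8 m; q_5 = 0.62 × 0.63 × 3.8 = 1.484 m³/s
w_6 = (15.2 − 12.8)/2 = 1.2 m; q_6 = 0.43 × 0.46 × 1.2 = 0.2374 m³/s
Stations 1, 7 contribute zero (depth or velocity is 0).
Q = Σ qᵢ = 6.986 m³/s

6.99 m³/s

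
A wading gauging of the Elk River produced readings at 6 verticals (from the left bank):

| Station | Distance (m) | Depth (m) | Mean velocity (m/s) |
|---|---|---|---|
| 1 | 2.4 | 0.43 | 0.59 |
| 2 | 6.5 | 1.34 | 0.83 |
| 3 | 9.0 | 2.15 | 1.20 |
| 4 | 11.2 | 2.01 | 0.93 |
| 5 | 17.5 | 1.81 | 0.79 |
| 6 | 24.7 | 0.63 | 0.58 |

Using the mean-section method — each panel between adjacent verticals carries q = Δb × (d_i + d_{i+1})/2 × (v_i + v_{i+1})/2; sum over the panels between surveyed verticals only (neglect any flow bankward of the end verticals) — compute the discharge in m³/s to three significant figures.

Panel 1-2: Δb = 4.1 m, d̄ = (0.43+1.34)/2 = 0.885, v̄ = (0.59+0.83)/2 = 0.71 → q = 4.1×0.885×0.71 = 2.576 m³/s
Panel 2-3: Δb = 2.5 m, d̄ = (1.34+2.15)/2 = 1.745, v̄ = (0.83+1.20)/2 = 1.015 → q = 2.5×1.745×1.015 = 4.428 m³/s
Panel 3-4: Δb = 2.2 m, d̄ = (2.15+2.01)/2 = 2.08, v̄ = (1.20+0.93)/2 = 1.065 → q = 2.2×2.08×1.065 = 4.873 m³/s
Panel 4-5: Δb = 6.3 m, d̄ = (2.01+1.81)/2 = 1.91, v̄ = (0.93+0.79)/2 = 0.86 → q = 6.3×1.91×0.86 = 10.35 m³/s
Panel 5-6: Δb = 7.2 m, d̄ = (1.81+0.63)/2 = 1.22, v̄ = (0.79+0.58)/2 = 0.685 → q = 7.2×1.22×0.685 = 6.017 m³/s
Q = Σ q = 28.24 m³/s

28.2 m³/s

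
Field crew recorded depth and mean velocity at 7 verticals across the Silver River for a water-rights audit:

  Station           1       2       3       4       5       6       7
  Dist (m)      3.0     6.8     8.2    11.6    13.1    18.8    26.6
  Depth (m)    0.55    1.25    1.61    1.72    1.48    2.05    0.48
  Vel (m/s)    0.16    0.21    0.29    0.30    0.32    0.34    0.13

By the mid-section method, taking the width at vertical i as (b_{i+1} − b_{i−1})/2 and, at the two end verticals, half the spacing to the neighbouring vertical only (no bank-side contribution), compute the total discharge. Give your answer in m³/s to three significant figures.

w_1 = (6.8 − 3.0)/2 = 1.9 m; q_1 = 0.16 × 0.55 × 1.9 = 0.1672 m³/s
w_2 = (8.2 − 3.0)/2 = 2.6 m; q_2 = 0.21 × 1.25 × 2.6 = 0.6825 m³/s
w_3 = (11.6 − 6.8)/2 = 2.4 m; q_3 = 0.29 × 1.61 × 2.4 = 1.121 m³/s
w_4 = (13.1 − 8.2)/2 = 2.45 m; q_4 = 0.30 × 1.72 × 2.45 = 1.264 m³/s
w_5 = (18.8 − 11.6)/2 = 3.6 m; q_5 = 0.32 × 1.48 × 3.6 = 1.705 m³/s
w_6 = (26.6 − 13.1)/2 = 6.75 m; q_6 = 0.34 × 2.05 × 6.75 = 4.705 m³/s
w_7 = (26.6 − 18.8)/2 = 3.9 m; q_7 = 0.13 × 0.48 × 3.9 = 0.2434 m³/s
Q = Σ qᵢ = 9.888 m³/s

9.89 m³/s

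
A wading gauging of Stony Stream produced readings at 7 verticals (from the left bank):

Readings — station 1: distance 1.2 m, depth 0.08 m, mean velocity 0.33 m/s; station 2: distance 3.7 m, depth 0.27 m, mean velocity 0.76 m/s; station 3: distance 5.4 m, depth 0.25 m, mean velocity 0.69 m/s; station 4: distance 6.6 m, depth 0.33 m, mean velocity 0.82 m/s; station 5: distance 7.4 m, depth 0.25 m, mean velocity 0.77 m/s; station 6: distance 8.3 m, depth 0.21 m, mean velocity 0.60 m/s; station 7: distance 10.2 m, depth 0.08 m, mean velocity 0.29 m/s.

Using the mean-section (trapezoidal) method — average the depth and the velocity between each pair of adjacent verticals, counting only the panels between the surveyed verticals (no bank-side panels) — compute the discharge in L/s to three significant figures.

1270 L/s

Panel 1-2: Δb = 2.5 m, d̄ = (0.08+0.27)/2 = 0.175, v̄ = (0.33+0.76)/2 = 0.545 → q = 2.5×0.175×0.545 = 0.2384 m³/s
Panel 2-3: Δb = 1.7 m, d̄ = (0.27+0.25)/2 = 0.26, v̄ = (0.76+0.69)/2 = 0.725 → q = 1.7×0.26×0.725 = 0.3205 m³/s
Panel 3-4: Δb = 1.2 m, d̄ = (0.25+0.33)/2 = 0.29, v̄ = (0.69+0.82)/2 = 0.755 → q = 1.2×0.29×0.755 = 0.2627 m³/s
Panel 4-5: Δb = 0.8 m, d̄ = (0.33+0.25)/2 = 0.29, v̄ = (0.82+0.77)/2 = 0.795 → q = 0.8×0.29×0.795 = 0.1844 m³/s
Panel 5-6: Δb = 0.9 m, d̄ = (0.25+0.21)/2 = 0.23, v̄ = (0.77+0.60)/2 = 0.685 → q = 0.9×0.23×0.685 = 0.1418 m³/s
Panel 6-7: Δb = 1.9 m, d̄ = (0.21+0.08)/2 = 0.145, v̄ = (0.60+0.29)/2 = 0.445 → q = 1.9×0.145×0.445 = 0.1226 m³/s
Q = Σ q = 1.270 m³/s
= 1.270 × 1000 = 1270 L/s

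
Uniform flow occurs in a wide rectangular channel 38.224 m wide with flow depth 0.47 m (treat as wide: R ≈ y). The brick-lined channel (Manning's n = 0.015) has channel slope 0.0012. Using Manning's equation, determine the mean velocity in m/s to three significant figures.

A = b·y = 38.224 × 0.47 = 17.97 m²
Wide channel: R ≈ y = 0.47 m
Q = (1/n)·A·R^(2/3)·S^(1/2) = (1/0.015) × 17.97 × 0.4700^(2/3) × 0.0012^(1/2) = 25.08 m³/s
V = Q/A = 25.08/17.97 = 1.396 m/s

1.40 m/s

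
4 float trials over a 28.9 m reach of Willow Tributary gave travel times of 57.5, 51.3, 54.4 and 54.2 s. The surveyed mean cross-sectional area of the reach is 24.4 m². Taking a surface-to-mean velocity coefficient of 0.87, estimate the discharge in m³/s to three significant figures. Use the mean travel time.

t̄ = (57.5 + 51.3 + 54.4 + 54.2) / 4 = 54.35 s
v_surface = L / t̄ = 28.9 / 54.35 = 0.5317 m/s
v_mean = 0.87 × 0.5317 = 0.4626 m/s
Q = A × v_mean = 24.4 × 0.4626 = 11.29 m³/s

11.3 m³/s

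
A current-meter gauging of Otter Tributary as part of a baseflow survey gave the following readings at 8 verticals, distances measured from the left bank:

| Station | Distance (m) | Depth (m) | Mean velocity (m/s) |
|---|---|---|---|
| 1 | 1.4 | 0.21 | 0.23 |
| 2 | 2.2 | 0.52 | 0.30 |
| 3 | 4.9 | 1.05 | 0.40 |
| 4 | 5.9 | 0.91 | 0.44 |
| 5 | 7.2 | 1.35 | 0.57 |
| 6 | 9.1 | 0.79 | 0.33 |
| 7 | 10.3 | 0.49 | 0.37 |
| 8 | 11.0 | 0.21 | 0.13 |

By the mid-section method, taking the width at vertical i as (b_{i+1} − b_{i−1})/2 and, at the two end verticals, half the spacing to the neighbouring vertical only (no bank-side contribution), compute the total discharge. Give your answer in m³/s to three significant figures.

3.35 m³/s

w_1 = (2.2 − 1.4)/2 = 0.4 m; q_1 = 0.23 × 0.21 × 0.4 = 0.01932 m³/s
w_2 = (4.9 − 1.4)/2 = 1.75 m; q_2 = 0.30 × 0.52 × 1.75 = 0.2730 m³/s
w_3 = (5.9 − 2.2)/2 = 1.85 m; q_3 = 0.40 × 1.05 × 1.85 = 0.7770 m³/s
w_4 = (7.2 − 4.9)/2 = 1.15 m; q_4 = 0.44 × 0.91 × 1.15 = 0.4605 m³/s
w_5 = (9.1 − 5.9)/2 = 1.6 m; q_5 = 0.57 × 1.35 × 1.6 = 1.231 m³/s
w_6 = (10.3 − 7.2)/2 = 1.55 m; q_6 = 0.33 × 0.79 × 1.55 = 0.4041 m³/s
w_7 = (11.0 − 9.1)/2 = 0.95 m; q_7 = 0.37 × 0.49 × 0.95 = 0.1722 m³/s
w_8 = (11.0 − 10.3)/2 = 0.35 m; q_8 = 0.13 × 0.21 × 0.35 = 0.009555 m³/s
Q = Σ qᵢ = 3.347 m³/s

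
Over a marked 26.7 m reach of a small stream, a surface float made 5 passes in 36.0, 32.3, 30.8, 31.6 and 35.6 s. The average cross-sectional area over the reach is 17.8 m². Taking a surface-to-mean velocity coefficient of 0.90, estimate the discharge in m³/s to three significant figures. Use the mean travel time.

12.9 m³/s

t̄ = (36.0 + 32.3 + 30.8 + 31.6 + 35.6) / 5 = 33.26 s
v_surface = L / t̄ = 26.7 / 33.26 = 0.8028 m/s
v_mean = 0.90 × 0.8028 = 0.7225 m/s
Q = A × v_mean = 17.8 × 0.7225 = 12.86 m³/s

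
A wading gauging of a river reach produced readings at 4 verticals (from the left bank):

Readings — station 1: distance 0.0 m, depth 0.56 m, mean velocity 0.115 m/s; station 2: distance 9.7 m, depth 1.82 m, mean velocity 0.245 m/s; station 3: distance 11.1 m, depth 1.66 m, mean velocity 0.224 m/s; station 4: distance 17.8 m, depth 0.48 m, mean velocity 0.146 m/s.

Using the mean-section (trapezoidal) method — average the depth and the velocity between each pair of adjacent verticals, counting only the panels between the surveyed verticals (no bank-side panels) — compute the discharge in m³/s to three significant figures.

Panel 1-2: Δb = 9.7 m, d̄ = (0.56+1.82)/2 = 1.19, v̄ = (0.115+0.245)/2 = 0.18 → q = 9.7×1.19×0.18 = 2.078 m³/s
Panel 2-3: Δb = 1.4 m, d̄ = (1.82+1.66)/2 = 1.74, v̄ = (0.245+0.224)/2 = 0.2345 → q = 1.4×1.74×0.2345 = 0.5712 m³/s
Panel 3-4: Δb = 6.7 m, d̄ = (1.66+0.48)/2 = 1.07, v̄ = (0.224+0.146)/2 = 0.185 → q = 6.7×1.07×0.185 = 1.326 m³/s
Q = Σ q = 3.975 m³/s

3.98 m³/s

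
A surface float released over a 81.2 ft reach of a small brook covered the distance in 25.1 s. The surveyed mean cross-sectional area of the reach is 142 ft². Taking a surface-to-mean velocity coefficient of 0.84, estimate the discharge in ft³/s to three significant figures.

v_surface = L / t̄ = 81.2 / 25.1 = 3.235 ft/s
v_mean = 0.84 × 3.235 = 2.717 ft/s
Q = A × v_mean = 142 × 2.717 = 385.9 ft³/s

386 ft³/s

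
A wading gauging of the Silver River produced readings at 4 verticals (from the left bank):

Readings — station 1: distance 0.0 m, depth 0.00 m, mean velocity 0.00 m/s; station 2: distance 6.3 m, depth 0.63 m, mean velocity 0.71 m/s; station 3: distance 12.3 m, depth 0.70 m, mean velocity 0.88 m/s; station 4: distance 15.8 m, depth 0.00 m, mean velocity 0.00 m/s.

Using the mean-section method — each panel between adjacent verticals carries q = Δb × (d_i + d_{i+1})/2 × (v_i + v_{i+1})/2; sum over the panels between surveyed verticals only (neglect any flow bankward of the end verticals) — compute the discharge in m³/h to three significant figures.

15900 m³/h

Panel 1-2: Δb = 6.3 m, d̄ = (0.00+0.63)/2 = 0.315, v̄ = (0.00+0.71)/2 = 0.355 → q = 6.3×0.315×0.355 = 0.7045 m³/s
Panel 2-3: Δb = 6 m, d̄ = (0.63+0.70)/2 = 0.665, v̄ = (0.71+0.88)/2 = 0.795 → q = 6×0.665×0.795 = 3.172 m³/s
Panel 3-4: Δb = 3.5 m, d̄ = (0.70+0.00)/2 = 0.35, v̄ = (0.88+0.00)/2 = 0.44 → q = 3.5×0.35×0.44 = 0.5390 m³/s
Q = Σ q = 4.416 m³/s
= 4.416 × 3600 = 15900 m³/h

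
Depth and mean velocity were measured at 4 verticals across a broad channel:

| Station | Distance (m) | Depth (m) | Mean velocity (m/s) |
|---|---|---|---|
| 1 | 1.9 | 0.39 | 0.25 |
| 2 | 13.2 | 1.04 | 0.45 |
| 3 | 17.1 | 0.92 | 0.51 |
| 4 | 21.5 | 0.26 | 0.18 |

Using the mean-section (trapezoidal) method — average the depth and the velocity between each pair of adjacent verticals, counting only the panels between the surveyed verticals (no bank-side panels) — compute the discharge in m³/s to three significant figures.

5.56 m³/s

Panel 1-2: Δb = 11.3 m, d̄ = (0.39+1.04)/2 = 0.715, v̄ = (0.25+0.45)/2 = 0.35 → q = 11.3×0.715×0.35 = 2.828 m³/s
Panel 2-3: Δb = 3.9 m, d̄ = (1.04+0.92)/2 = 0.98, v̄ = (0.45+0.51)/2 = 0.48 → q = 3.9×0.98×0.48 = 1.835 m³/s
Panel 3-4: Δb = 4.4 m, d̄ = (0.92+0.26)/2 = 0.59, v̄ = (0.51+0.18)/2 = 0.345 → q = 4.4×0.59×0.345 = 0.8956 m³/s
Q = Σ q = 5.558 m³/s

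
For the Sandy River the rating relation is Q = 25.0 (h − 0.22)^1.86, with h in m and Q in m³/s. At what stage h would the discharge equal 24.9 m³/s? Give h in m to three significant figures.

h − h₀ = (Q/C)^(1/b) = (24.9/25.0)^(1/1.86) = 0.9978 m
h = 0.22 + 0.9978 = 1.218 m

1.22 m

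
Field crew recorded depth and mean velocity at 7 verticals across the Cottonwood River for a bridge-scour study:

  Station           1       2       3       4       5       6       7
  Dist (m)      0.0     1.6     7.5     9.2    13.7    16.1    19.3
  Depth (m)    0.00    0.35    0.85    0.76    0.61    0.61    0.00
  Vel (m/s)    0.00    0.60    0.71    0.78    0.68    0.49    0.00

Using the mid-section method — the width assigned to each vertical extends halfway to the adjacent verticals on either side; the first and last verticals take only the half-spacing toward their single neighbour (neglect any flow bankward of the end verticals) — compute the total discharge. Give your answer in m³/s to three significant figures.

w_2 = (7.5 − 0.0)/2 = 3.75 m; q_2 = 0.60 × 0.35 × 3.75 = 0.7875 m³/s
w_3 = (9.2 − 1.6)/2 = 3.8 m; q_3 = 0.71 × 0.85 × 3.8 = 2.293 m³/s
w_4 = (13.7 − 7.5)/2 = 3.1 m; q_4 = 0.78 × 0.76 × 3.1 = 1.838 m³/s
w_5 = (16.1 − 9.2)/2 = 3.45 m; q_5 = 0.68 × 0.61 × 3.45 = 1.431 m³/s
w_6 = (19.3 − 13.7)/2 = 2.8 m; q_6 = 0.49 × 0.61 × 2.8 = 0.8369 m³/s
Stations 1, 7 contribute zero (depth or velocity is 0).
Q = Σ qᵢ = 7.186 m³/s

7.19 m³/s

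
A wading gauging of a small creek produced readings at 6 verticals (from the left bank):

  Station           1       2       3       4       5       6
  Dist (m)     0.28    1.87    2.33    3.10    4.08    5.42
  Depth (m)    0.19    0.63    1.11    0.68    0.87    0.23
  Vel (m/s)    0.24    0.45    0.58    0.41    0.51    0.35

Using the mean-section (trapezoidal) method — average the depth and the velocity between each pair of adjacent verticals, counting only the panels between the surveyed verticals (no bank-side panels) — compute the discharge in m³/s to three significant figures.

Panel 1-2: Δb = 1.59 m, d̄ = (0.19+0.63)/2 = 0.41, v̄ = (0.24+0.45)/2 = 0.345 → q = 1.59×0.41×0.345 = 0.2249 m³/s
Panel 2-3: Δb = 0.46 m, d̄ = (0.63+1.11)/2 = 0.87, v̄ = (0.45+0.58)/2 = 0.515 → q = 0.46×0.87×0.515 = 0.2061 m³/s
Panel 3-4: Δb = 0.77 m, d̄ = (1.11+0.68)/2 = 0.895, v̄ = (0.58+0.41)/2 = 0.495 → q = 0.77×0.895×0.495 = 0.3411 m³/s
Panel 4-5: Δb = 0.98 m, d̄ = (0.68+0.87)/2 = 0.775, v̄ = (0.41+0.51)/2 = 0.46 → q = 0.98×0.775×0.46 = 0.3494 m³/s
Panel 5-6: Δb = 1.34 m, d̄ = (0.87+0.23)/2 = 0.55, v̄ = (0.51+0.35)/2 = 0.43 → q = 1.34×0.55×0.43 = 0.3169 m³/s
Q = Σ q = 1.438 m³/s

1.44 m³/s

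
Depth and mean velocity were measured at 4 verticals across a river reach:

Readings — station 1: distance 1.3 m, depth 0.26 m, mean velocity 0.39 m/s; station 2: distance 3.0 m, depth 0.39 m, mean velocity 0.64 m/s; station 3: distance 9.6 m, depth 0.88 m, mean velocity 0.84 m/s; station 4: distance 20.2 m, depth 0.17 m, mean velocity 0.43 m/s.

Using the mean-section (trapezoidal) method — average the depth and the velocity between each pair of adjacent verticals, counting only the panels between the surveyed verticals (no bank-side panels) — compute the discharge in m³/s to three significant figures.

Panel 1-2: Δb = 1.7 m, d̄ = (0.26+0.39)/2 = 0.325, v̄ = (0.39+0.64)/2 = 0.515 → q = 1.7×0.325×0.515 = 0.2845 m³/s
Panel 2-3: Δb = 6.6 m, d̄ = (0.39+0.88)/2 = 0.635, v̄ = (0.64+0.84)/2 = 0.74 → q = 6.6×0.635×0.74 = 3.101 m³/s
Panel 3-4: Δb = 10.6 m, d̄ = (0.88+0.17)/2 = 0.525, v̄ = (0.84+0.43)/2 = 0.635 → q = 10.6×0.525×0.635 = 3.534 m³/s
Q = Σ q = 6.920 m³/s

6.92 m³/s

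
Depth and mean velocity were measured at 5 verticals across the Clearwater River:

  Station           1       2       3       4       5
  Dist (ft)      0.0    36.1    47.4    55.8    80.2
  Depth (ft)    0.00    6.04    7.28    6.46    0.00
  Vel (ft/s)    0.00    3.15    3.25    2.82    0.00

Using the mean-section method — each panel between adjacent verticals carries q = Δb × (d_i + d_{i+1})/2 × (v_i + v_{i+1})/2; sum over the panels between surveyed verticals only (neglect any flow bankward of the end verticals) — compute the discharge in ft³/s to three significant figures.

699 ft³/s

Panel 1-2: Δb = 36.1 ft, d̄ = (0.00+6.04)/2 = 3.02, v̄ = (0.00+3.15)/2 = 1.575 → q = 36.1×3.02×1.575 = 171.7 ft³/s
Panel 2-3: Δb = 11.3 ft, d̄ = (6.04+7.28)/2 = 6.66, v̄ = (3.15+3.25)/2 = 3.2 → q = 11.3×6.66×3.2 = 240.8 ft³/s
Panel 3-4: Δb = 8.4 ft, d̄ = (7.28+6.46)/2 = 6.87, v̄ = (3.25+2.82)/2 = 3.035 → q = 8.4×6.87×3.035 = 175.1 ft³/s
Panel 4-5: Δb = 24.4 ft, d̄ = (6.46+0.00)/2 = 3.23, v̄ = (2.82+0.00)/2 = 1.41 → q = 24.4×3.23×1.41 = 111.1 ft³/s
Q = Σ q = 698.8 ft³/s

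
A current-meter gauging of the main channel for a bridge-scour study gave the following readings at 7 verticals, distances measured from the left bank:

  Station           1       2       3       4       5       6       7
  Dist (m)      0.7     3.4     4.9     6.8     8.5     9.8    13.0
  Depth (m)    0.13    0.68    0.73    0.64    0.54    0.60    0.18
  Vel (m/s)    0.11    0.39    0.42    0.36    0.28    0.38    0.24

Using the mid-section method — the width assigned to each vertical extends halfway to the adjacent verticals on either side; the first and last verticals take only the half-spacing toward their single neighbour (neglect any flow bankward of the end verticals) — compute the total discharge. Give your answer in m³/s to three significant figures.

w_1 = (3.4 − 0.7)/2 = 1.35 m; q_1 = 0.11 × 0.13 × 1.35 = 0.01931 m³/s
w_2 = (4.9 − 0.7)/2 = 2.1 m; q_2 = 0.39 × 0.68 × 2.1 = 0.5569 m³/s
w_3 = (6.8 − 3.4)/2 = 1.7 m; q_3 = 0.42 × 0.73 × 1.7 = 0.5212 m³/s
w_4 = (8.5 − 4.9)/2 = 1.8 m; q_4 = 0.36 × 0.64 × 1.8 = 0.4147 m³/s
w_5 = (9.8 − 6.8)/2 = 1.5 m; q_5 = 0.28 × 0.54 × 1.5 = 0.2268 m³/s
w_6 = (13.0 − 8.5)/2 = 2.25 m; q_6 = 0.38 × 0.60 × 2.25 = 0.5130 m³/s
w_7 = (13.0 − 9.8)/2 = 1.6 m; q_7 = 0.24 × 0.18 × 1.6 = 0.06912 m³/s
Q = Σ qᵢ = 2.321 m³/s

2.32 m³/s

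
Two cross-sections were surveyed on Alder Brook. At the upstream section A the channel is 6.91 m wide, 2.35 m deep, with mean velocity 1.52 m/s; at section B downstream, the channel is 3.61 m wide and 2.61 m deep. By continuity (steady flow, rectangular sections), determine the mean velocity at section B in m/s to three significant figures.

2.62 m/s

Q = A₁V₁ = (6.91×2.35) × 1.52 = 24.68 m³/s
A₂ = 3.61 × 2.61 = 9.422 m²
V₂ = Q/A₂ = 24.68/9.422 = 2.620 m/s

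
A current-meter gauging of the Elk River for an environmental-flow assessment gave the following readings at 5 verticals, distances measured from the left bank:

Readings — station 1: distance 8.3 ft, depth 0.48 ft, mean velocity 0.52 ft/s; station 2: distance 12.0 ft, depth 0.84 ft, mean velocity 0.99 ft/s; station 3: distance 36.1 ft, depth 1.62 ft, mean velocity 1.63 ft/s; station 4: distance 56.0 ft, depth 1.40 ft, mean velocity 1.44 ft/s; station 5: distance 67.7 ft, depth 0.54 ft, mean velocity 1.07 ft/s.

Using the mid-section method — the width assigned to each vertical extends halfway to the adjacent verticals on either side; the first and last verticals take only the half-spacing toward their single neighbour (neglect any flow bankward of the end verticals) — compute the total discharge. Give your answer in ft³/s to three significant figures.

w_1 = (12.0 − 8.3)/2 = 1.85 ft; q_1 = 0.52 × 0.48 × 1.85 = 0.4618 ft³/s
w_2 = (36.1 − 8.3)/2 = 13.9 ft; q_2 = 0.99 × 0.84 × 13.9 = 11.56 ft³/s
w_3 = (56.0 − 12.0)/2 = 22 ft; q_3 = 1.63 × 1.62 × 22 = 58.09 ft³/s
w_4 = (67.7 − 36.1)/2 = 15.8 ft; q_4 = 1.44 × 1.40 × 15.8 = 31.85 ft³/s
w_5 = (67.7 − 56.0)/2 = 5.85 ft; q_5 = 1.07 × 0.54 × 5.85 = 3.380 ft³/s
Q = Σ qᵢ = 105.3 ft³/s

105 ft³/s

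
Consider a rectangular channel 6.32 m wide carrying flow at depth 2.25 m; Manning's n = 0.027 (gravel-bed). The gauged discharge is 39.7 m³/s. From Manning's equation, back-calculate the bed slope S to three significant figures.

0.00395

A = b·y = 6.32 × 2.25 = 14.22 m²
P = b + 2y = 6.32 + 2×2.25 = 10.82 m
R = A/P = 14.22/10.82 = 1.314 m
S = (Q·n / (1·A·R^(2/3)))² = (39.7×0.027 / (1×14.22×1.200))² = 0.003947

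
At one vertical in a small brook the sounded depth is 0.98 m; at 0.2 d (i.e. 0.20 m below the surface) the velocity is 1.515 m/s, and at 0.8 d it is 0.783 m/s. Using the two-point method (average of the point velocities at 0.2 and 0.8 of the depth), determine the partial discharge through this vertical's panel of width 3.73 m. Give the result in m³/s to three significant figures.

4.20 m³/s

v̄ = (1.515 + 0.783) / 2 = 1.149 m/s
q = v̄ × d × w = 1.149 × 0.98 × 3.73 = 4.200 m³/s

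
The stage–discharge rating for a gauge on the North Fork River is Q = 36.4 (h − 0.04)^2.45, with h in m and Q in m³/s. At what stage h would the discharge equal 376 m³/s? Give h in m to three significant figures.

2.63 m

h − h₀ = (Q/C)^(1/b) = (376/36.4)^(1/2.45) = 2.594 m
h = 0.04 + 2.594 = 2.634 m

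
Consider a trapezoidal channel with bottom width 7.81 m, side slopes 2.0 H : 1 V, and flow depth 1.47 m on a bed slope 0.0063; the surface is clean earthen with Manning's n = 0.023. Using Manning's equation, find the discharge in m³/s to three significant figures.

A = (b + z·y)·y = (7.81 + 2.0×1.47)×1.47 = 15.80 m²
P = b + 2y√(1+z²) = 7.81 + 2×1.47×√(1+2.0²) = 14.38 m
R = A/P = 15.80/14.38 = 1.099 m
Q = (1/n)·A·R^(2/3)·S^(1/2) = (1/0.023) × 15.80 × 1.099^(2/3) × 0.0063^(1/2) = 58.06 m³/s

58.1 m³/s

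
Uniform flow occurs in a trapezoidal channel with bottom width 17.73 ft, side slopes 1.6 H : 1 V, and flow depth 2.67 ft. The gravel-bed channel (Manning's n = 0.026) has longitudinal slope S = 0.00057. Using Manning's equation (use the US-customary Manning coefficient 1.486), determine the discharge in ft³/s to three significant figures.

A = (b + z·y)·y = (17.73 + 1.6×2.67)×2.67 = 58.75 ft²
P = b + 2y√(1+z²) = 17.73 + 2×2.67×√(1+1.6²) = 27.81 ft
R = A/P = 58.75/27.81 = 2.113 ft
Q = (1.486/n)·A·R^(2/3)·S^(1/2) = (1.486/0.026) × 58.75 × 2.113^(2/3) × 0.00057^(1/2) = 132.0 ft³/s

132 ft³/s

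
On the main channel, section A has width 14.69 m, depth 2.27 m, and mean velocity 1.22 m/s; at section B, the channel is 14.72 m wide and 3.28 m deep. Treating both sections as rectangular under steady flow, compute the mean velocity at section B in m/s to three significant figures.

0.843 m/s

Q = A₁V₁ = (14.69×2.27) × 1.22 = 40.68 m³/s
A₂ = 14.72 × 3.28 = 48.28 m²
V₂ = Q/A₂ = 40.68/48.28 = 0.8426 m/s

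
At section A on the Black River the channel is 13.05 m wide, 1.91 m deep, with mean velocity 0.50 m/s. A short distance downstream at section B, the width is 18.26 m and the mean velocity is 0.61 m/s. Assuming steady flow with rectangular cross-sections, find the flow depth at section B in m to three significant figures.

1.12 m

Q = A₁V₁ = (13.05×1.91) × 0.50 = 12.46 m³/s
d₂ = Q/(b₂ V₂) = 12.46/(18.26×0.61) = 1.119 m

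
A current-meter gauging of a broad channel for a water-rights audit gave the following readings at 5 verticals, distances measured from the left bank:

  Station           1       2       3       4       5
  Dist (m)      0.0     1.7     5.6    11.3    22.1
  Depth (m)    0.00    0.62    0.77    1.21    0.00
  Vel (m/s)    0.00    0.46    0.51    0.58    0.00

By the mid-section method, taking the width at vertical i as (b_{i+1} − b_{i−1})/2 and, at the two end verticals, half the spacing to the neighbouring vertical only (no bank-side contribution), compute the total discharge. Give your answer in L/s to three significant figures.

8470 L/s

w_2 = (5.6 − 0.0)/2 = 2.8 m; q_2 = 0.46 × 0.62 × 2.8 = 0.7986 m³/s
w_3 = (11.3 − 1.7)/2 = 4.8 m; q_3 = 0.51 × 0.77 × 4.8 = 1.885 m³/s
w_4 = (22.1 − 5.6)/2 = 8.25 m; q_4 = 0.58 × 1.21 × 8.25 = 5.790 m³/s
Stations 1, 5 contribute zero (depth or velocity is 0).
Q = Σ qᵢ = 8.473 m³/s
= 8.473 × 1000 = 8473 L/s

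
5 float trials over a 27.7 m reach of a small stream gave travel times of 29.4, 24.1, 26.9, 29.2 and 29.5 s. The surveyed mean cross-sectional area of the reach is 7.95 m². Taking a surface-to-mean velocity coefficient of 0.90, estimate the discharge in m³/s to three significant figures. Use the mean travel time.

7.12 m³/s

t̄ = (29.4 + 24.1 + 26.9 + 29.2 + 29.5) / 5 = 27.82 s
v_surface = L / t̄ = 27.7 / 27.82 = 0.9957 m/s
v_mean = 0.90 × 0.9957 = 0.8961 m/s
Q = A × v_mean = 7.95 × 0.8961 = 7.124 m³/s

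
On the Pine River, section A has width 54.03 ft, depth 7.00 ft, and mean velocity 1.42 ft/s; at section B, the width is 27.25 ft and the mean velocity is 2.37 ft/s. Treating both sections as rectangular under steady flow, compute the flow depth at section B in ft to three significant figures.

8.32 ft

Q = A₁V₁ = (54.03×7.00) × 1.42 = 537.1 ft³/s
d₂ = Q/(b₂ V₂) = 537.1/(27.25×2.37) = 8.316 ft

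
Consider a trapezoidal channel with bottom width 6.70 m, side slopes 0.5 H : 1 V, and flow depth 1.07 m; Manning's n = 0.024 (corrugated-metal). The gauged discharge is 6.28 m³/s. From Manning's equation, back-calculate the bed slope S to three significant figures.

0.000470

A = (b + z·y)·y = (6.70 + 0.5×1.07)×1.07 = 7.741 m²
P = b + 2y√(1+z²) = 6.70 + 2×1.07×√(1+0.5²) = 9.093 m
R = A/P = 7.741/9.093 = 0.8514 m
S = (Q·n / (1·A·R^(2/3)))² = (6.28×0.024 / (1×7.741×0.8983))² = 0.0004697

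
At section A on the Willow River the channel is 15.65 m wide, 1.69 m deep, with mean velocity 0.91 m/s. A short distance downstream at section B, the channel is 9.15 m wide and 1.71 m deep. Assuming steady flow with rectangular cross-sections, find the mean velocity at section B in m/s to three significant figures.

Q = A₁V₁ = (15.65×1.69) × 0.91 = 24.07 m³/s
A₂ = 9.15 × 1.71 = 15.65 m²
V₂ = Q/A₂ = 24.07/15.65 = 1.538 m/s

1.54 m/s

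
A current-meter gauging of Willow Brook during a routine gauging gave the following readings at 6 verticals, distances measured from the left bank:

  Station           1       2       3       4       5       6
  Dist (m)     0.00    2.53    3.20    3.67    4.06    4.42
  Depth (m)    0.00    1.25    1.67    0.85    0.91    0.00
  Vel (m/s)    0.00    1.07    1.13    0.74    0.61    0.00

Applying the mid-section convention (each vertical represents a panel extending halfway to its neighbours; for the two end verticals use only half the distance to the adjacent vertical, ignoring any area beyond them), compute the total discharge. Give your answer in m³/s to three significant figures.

3.69 m³/s

w_2 = (3.20 − 0.00)/2 = 1.6 m; q_2 = 1.07 × 1.25 × 1.6 = 2.140 m³/s
w_3 = (3.67 − 2.53)/2 = 0.57 m; q_3 = 1.13 × 1.67 × 0.57 = 1.076 m³/s
w_4 = (4.06 − 3.20)/2 = 0.43 m; q_4 = 0.74 × 0.85 × 0.43 = 0.2705 m³/s
w_5 = (4.42 − 3.67)/2 = 0.375 m; q_5 = 0.61 × 0.91 × 0.375 = 0.2082 m³/s
Stations 1, 6 contribute zero (depth or velocity is 0).
Q = Σ qᵢ = 3.694 m³/s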